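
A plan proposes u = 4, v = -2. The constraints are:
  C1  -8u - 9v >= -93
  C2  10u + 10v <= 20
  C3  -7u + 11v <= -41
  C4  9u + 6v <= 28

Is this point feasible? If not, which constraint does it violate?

C1: -14 ≥ -93 ✓
C2: 20 ≤ 20 ✓
C3: -50 ≤ -41 ✓
C4: 24 ≤ 28 ✓

feasible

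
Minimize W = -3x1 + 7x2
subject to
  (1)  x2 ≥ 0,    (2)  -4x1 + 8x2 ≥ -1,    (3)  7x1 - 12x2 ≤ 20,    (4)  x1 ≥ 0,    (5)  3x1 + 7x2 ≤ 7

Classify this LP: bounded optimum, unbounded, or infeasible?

Extreme points and W = -3x1 + 7x2:
  (1/4, 0) → W = -3/4
  (0, 0) → W = 0
  (63/52, 25/52) → W = -7/26
  (0, 1) → W = 7
The feasible region has finitely many vertices and no improving ray; the minimum is -3/4 at (1/4, 0).

bounded optimum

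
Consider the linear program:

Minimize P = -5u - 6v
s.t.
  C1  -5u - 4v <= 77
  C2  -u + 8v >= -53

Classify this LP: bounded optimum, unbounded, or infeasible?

unbounded

From the feasible point (-101/11, -171/22), moving in the direction (-4, 5) keeps every constraint satisfied while P decreases without bound.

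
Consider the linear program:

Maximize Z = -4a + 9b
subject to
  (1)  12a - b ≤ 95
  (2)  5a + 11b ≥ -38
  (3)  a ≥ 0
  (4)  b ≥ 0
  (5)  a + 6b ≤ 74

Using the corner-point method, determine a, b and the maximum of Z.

a = 0, b = 37/3, maximum Z = 111

Vertices and Z = -4a + 9b:
  (95/12, 0) → Z = -95/3
  (644/73, 793/73) → Z = 4561/73
  (0, 0) → Z = 0
  (0, 37/3) → Z = 111

At the optimal vertex, a = 0 and a + 6b = 74.
Solving simultaneously gives a = 0, b = 37/3.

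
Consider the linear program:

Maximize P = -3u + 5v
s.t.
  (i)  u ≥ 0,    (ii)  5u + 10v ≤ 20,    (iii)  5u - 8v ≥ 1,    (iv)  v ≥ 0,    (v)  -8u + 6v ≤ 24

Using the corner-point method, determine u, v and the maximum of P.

u = 17/9, v = 19/18, maximum P = -7/18

At the optimal vertex, 5u + 10v = 20 and 5u - 8v = 1.
Solving simultaneously gives u = 17/9, v = 19/18.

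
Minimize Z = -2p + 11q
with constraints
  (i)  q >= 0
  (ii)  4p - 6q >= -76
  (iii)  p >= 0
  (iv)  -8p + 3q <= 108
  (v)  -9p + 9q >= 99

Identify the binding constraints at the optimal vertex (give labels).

(iii) and (v)

Extreme points and Z = -2p + 11q:
  (0, 38/3) → Z = 418/3
  (5, 16) → Z = 166
  (0, 11) → Z = 121

The minimum is at (0, 11). Substituting into each constraint, equality holds for (iii) and (v); the remaining constraints have slack.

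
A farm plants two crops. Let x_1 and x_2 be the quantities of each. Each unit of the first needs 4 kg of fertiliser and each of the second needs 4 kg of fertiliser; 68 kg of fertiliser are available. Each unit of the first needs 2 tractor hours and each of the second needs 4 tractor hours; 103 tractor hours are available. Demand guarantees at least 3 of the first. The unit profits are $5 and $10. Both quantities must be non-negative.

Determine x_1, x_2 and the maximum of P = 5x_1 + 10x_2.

x_1 = 3, x_2 = 14, maximum P = 155

Corner points and P = 5x_1 + 10x_2:
  (17, 0) → P = 85
  (3, 0) → P = 15
  (3, 14) → P = 155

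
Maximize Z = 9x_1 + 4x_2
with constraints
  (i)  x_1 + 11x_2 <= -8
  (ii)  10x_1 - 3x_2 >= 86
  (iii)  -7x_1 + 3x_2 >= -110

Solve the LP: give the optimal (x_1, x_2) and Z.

x_1 = 593/40, x_2 = -83/40, maximum Z = 1001/8

Extreme points and Z = 9x_1 + 4x_2:
  (922/113, -166/113) → Z = 7634/113
  (593/40, -83/40) → Z = 1001/8
  (-8, -166/3) → Z = -880/3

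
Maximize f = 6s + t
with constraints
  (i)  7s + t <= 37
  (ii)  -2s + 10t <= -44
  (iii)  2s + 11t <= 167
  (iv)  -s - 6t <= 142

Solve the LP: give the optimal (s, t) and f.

Corner points and f = 6s + t:
  (23/4, -13/4) → f = 125/4
  (364/41, -1031/41) → f = 1153/41
  (-578/11, -164/11) → f = -3632/11

s = 23/4, t = -13/4, maximum f = 125/4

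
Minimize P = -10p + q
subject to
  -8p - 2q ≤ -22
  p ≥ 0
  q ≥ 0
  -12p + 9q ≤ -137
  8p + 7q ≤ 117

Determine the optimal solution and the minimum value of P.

Extreme points and P = -10p + q:
  (137/12, 0) → P = -685/6
  (117/8, 0) → P = -585/4
  (503/39, 77/39) → P = -127

The binding constraints are q = 0 and 8p + 7q = 117.
Solving simultaneously gives p = 117/8, q = 0.

p = 117/8, q = 0, minimum P = -585/4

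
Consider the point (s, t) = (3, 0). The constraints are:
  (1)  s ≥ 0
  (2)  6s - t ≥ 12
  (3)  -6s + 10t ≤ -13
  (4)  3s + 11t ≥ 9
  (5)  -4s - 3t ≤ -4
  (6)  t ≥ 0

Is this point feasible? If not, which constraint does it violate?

feasible

(1): 3 ≥ 0 ✓
(2): 18 ≥ 12 ✓
(3): -18 ≤ -13 ✓
(4): 9 ≥ 9 ✓
(5): -12 ≤ -4 ✓
(6): 0 ≥ 0 ✓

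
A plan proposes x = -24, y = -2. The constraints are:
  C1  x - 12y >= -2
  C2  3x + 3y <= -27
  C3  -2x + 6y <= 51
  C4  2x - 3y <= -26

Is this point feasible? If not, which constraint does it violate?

C1: 0 ≥ -2 ✓
C2: -78 ≤ -27 ✓
C3: 36 ≤ 51 ✓
C4: -42 ≤ -26 ✓

feasible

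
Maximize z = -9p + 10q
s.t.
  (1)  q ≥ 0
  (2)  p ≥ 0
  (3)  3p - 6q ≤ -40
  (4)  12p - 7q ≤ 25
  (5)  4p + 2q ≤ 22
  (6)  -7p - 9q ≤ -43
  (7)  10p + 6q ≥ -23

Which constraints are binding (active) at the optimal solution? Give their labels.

(2) and (5)

Extreme points and z = -9p + 10q:
  (0, 20/3) → z = 200/3
  (0, 11) → z = 110
  (26/15, 113/15) → z = 896/15

The maximum is at (0, 11). Substituting into each constraint, equality holds for (2) and (5); the remaining constraints have slack.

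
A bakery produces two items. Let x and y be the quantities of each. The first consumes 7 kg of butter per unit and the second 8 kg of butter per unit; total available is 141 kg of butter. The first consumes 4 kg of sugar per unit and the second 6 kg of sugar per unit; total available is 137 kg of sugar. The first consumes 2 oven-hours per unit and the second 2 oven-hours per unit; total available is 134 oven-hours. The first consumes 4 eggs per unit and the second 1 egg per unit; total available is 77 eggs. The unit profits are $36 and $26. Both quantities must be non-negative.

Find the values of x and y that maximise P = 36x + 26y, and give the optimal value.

x = 19, y = 1, maximum P = 710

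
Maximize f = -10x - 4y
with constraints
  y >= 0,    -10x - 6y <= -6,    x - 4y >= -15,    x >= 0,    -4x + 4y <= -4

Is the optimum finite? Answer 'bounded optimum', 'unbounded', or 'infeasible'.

bounded optimum

Vertices and f = -10x - 4y:
  (1, 0) → f = -10
  (19/3, 16/3) → f = -254/3
The feasible region has finitely many vertices and no improving ray; the maximum is -10 at (1, 0).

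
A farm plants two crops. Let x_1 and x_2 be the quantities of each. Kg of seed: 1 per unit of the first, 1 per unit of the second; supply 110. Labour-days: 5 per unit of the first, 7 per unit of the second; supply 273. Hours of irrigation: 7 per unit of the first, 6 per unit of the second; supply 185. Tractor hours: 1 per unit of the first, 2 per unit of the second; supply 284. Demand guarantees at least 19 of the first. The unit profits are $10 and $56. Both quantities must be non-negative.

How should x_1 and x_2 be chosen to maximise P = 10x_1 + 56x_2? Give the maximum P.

x_1 = 19, x_2 = 26/3, maximum P = 2026/3

Feasible corners and P = 10x_1 + 56x_2:
  (185/7, 0) → P = 1850/7
  (19, 0) → P = 190
  (19, 26/3) → P = 2026/3

At the optimal vertex, 7x_1 + 6x_2 = 185 and x_1 = 19.
Solving simultaneously gives x_1 = 19, x_2 = 26/3.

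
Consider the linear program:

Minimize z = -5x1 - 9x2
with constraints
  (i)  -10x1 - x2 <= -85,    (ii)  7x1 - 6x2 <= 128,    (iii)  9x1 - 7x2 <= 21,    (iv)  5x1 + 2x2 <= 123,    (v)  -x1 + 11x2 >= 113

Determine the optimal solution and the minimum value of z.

x1 = 47/15, x2 = 161/3, minimum z = -1496/3

Corner points and z = -5x1 - 9x2:
  (47/15, 161/3) → z = -1496/3
  (274/37, 405/37) → z = -5015/37
  (903/53, 1002/53) → z = -13533/53
  (511/46, 519/46) → z = -3613/23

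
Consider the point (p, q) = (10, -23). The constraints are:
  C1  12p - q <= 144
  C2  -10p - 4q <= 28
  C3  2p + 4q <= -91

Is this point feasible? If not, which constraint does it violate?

Constraint C3: 2p + 4q = -72, which is not ≤ -91. All other constraints are satisfied.

not feasible — violates C3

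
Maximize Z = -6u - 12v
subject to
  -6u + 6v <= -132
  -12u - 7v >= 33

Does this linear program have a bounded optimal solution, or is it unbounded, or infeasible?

unbounded

From the feasible point (121/19, -297/19), moving in the direction (-6, -6) keeps every constraint satisfied while Z increases without bound.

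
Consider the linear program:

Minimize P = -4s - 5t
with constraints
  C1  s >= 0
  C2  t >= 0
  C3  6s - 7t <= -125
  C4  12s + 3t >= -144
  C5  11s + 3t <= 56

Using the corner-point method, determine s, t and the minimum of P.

Feasible corners and P = -4s - 5t:
  (0, 125/7) → P = -625/7
  (0, 56/3) → P = -280/3
  (17/95, 1711/95) → P = -8623/95

s = 0, t = 56/3, minimum P = -280/3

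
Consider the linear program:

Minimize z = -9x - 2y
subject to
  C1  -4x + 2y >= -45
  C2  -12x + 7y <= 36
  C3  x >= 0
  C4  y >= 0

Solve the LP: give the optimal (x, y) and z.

x = 387/4, y = 171, minimum z = -4851/4

At the optimal vertex, -4x + 2y = -45 and -12x + 7y = 36.
Solving simultaneously gives x = 387/4, y = 171.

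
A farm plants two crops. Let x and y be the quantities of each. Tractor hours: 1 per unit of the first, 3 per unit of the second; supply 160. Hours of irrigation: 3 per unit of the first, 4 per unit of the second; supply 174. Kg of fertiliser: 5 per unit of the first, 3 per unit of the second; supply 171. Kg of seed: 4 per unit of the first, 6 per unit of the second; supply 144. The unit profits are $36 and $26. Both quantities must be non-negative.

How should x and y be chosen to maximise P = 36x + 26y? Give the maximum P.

x = 33, y = 2, maximum P = 1240

Vertices and P = 36x + 26y:
  (0, 0) → P = 0
  (0, 24) → P = 624
  (171/5, 0) → P = 6156/5
  (33, 2) → P = 1240

At the optimal vertex, 5x + 3y = 171 and 4x + 6y = 144.
Solving simultaneously gives x = 33, y = 2.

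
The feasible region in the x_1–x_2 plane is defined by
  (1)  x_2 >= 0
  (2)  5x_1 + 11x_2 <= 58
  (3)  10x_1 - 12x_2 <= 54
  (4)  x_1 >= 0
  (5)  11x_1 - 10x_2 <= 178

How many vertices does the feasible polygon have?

4

The feasible vertices (each the meet of two boundaries and inside every other half-plane) are:
  (27/5, 0)
  (0, 0)
  (129/17, 31/17)
  (0, 58/11)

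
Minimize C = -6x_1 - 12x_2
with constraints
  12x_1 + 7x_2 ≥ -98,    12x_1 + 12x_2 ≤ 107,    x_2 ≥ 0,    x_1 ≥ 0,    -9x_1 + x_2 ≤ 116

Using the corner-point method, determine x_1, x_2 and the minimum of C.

Vertices and C = -6x_1 - 12x_2:
  (107/12, 0) → C = -107/2
  (0, 107/12) → C = -107
  (0, 0) → C = 0

At the optimal vertex, 12x_1 + 12x_2 = 107 and x_1 = 0.
Solving simultaneously gives x_1 = 0, x_2 = 107/12.

x_1 = 0, x_2 = 107/12, minimum C = -107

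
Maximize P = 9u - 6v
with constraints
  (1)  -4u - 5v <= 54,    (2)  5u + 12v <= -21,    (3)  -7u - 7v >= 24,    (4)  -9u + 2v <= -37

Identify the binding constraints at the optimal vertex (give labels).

Corner points and P = 9u - 6v:
  (258/7, -282/7) → P = 4014/7
  (77/53, -634/53) → P = 4497/53
  (211/77, -475/77) → P = 4749/77

The maximum is at (258/7, -282/7). Substituting into each constraint, equality holds for (1) and (3); the remaining constraints have slack.

(1) and (3)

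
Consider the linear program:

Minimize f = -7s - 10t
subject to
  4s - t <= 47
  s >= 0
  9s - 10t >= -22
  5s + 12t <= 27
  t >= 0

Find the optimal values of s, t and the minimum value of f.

Vertices and f = -7s - 10t:
  (0, 11/5) → f = -22
  (0, 0) → f = 0
  (3/79, 353/158) → f = -1786/79
  (27/5, 0) → f = -189/5

The optimum lies where 5s + 12t = 27 and t = 0.
Solving simultaneously gives s = 27/5, t = 0.

s = 27/5, t = 0, minimum f = -189/5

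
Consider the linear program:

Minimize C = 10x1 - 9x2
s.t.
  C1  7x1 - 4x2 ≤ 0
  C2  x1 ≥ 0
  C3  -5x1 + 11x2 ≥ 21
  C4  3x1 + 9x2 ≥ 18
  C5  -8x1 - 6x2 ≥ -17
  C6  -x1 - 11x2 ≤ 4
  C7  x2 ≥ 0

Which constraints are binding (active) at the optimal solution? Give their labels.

Vertices and C = 10x1 - 9x2:
  (0, 2) → C = -18
  (0, 17/6) → C = -51/2
  (3/26, 51/26) → C = -33/2
  (61/118, 253/118) → C = -1667/118

The minimum is at (0, 17/6). Substituting into each constraint, equality holds for C2 and C5; the remaining constraints have slack.

C2 and C5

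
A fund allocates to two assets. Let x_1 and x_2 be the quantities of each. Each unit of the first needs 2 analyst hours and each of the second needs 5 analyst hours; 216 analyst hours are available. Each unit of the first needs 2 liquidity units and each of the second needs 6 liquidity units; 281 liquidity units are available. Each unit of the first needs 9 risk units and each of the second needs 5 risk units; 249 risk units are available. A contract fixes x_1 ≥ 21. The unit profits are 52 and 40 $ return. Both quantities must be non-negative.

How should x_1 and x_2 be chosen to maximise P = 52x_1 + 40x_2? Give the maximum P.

The optimum lies where 9x_1 + 5x_2 = 249 and x_1 = 21.
Solving simultaneously gives x_1 = 21, x_2 = 12.

x_1 = 21, x_2 = 12, maximum P = 1572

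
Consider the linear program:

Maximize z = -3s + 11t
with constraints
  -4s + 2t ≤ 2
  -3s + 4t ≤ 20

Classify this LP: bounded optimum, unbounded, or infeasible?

unbounded

From the feasible point (16/5, 37/5), moving in the direction (4, 3) keeps every constraint satisfied while z increases without bound.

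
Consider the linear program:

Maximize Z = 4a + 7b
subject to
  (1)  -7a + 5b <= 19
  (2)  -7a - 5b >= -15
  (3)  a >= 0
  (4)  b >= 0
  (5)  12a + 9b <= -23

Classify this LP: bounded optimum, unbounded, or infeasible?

The boundaries -7a + 5b = 19 and b = 0 meet at (-19/7, 0), but that point violates a ≥ 0. Every candidate vertex is excluded by some other constraint, so the feasible region is empty.

infeasible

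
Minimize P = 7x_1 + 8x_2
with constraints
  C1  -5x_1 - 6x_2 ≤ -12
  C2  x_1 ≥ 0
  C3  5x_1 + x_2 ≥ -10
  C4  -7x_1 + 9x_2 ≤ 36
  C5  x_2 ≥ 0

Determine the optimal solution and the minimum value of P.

x_1 = 0, x_2 = 2, minimum P = 16

Vertices and P = 7x_1 + 8x_2:
  (0, 2) → P = 16
  (12/5, 0) → P = 84/5
  (0, 4) → P = 32
The feasible region is unbounded (it extends along (9, 7), (1, 0)), but P strictly increases along every unbounded feasible direction, so there is no improving ray and the minimum is attained at a vertex.

The binding constraints are -5x_1 - 6x_2 = -12 and x_1 = 0.
Solving simultaneously gives x_1 = 0, x_2 = 2.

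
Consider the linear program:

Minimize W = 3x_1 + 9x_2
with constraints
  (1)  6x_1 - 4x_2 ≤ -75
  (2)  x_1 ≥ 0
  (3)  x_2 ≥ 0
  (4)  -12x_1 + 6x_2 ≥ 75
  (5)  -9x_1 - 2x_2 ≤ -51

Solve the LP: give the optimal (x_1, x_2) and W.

x_1 = 9/8, x_2 = 327/16, minimum W = 2997/16

The feasible region is unbounded (it extends along (0, 1), (1, 2)), but W strictly increases along every unbounded feasible direction, so there is no improving ray and the minimum is attained at a vertex.

The binding constraints are 6x_1 - 4x_2 = -75 and -9x_1 - 2x_2 = -51.
Solving simultaneously gives x_1 = 9/8, x_2 = 327/16.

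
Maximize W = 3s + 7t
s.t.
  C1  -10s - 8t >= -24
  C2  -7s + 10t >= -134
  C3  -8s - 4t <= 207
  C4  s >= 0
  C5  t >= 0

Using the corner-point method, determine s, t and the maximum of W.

s = 0, t = 3, maximum W = 21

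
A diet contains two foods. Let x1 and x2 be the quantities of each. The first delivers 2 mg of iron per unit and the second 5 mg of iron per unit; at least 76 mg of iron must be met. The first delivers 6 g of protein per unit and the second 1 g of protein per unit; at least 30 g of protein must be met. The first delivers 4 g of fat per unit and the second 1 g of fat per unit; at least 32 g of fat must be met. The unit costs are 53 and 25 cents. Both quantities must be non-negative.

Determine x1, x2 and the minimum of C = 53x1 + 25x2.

Feasible corners and C = 53x1 + 25x2:
  (0, 32) → C = 800
  (38, 0) → C = 2014
  (14/3, 40/3) → C = 1742/3
The feasible region is unbounded (it extends along (0, 1), (1, 0)), but C strictly increases along every unbounded feasible direction, so there is no improving ray and the minimum is attained at a vertex.

The binding constraints are 2x1 + 5x2 = 76 and 4x1 + x2 = 32.
Solving simultaneously gives x1 = 14/3, x2 = 40/3.

x1 = 14/3, x2 = 40/3, minimum C = 1742/3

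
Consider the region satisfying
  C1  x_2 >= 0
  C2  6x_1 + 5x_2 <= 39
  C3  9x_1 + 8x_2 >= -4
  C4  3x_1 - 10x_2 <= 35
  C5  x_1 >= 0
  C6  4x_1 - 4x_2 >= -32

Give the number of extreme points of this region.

Of the 15 pairwise boundary intersections, those satisfying every inequality are:
  (13/2, 0)
  (0, 0)
  (0, 39/5)

3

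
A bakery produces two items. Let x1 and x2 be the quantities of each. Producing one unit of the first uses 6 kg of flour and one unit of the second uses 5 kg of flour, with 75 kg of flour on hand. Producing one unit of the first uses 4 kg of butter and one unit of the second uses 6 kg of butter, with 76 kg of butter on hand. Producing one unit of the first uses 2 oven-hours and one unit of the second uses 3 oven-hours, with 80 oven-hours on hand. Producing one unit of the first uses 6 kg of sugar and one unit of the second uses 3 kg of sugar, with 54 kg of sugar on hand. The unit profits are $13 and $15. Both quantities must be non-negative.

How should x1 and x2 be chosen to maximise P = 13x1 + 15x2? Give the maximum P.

Corner points and P = 13x1 + 15x2:
  (0, 0) → P = 0
  (0, 38/3) → P = 190
  (9, 0) → P = 117
  (4, 10) → P = 202

x1 = 4, x2 = 10, maximum P = 202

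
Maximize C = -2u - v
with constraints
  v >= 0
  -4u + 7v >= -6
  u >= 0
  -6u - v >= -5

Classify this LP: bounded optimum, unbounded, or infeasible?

bounded optimum

Extreme points and C = -2u - v:
  (0, 0) → C = 0
  (5/6, 0) → C = -5/3
  (0, 5) → C = -5
The feasible region has finitely many vertices and no improving ray; the maximum is 0 at (0, 0).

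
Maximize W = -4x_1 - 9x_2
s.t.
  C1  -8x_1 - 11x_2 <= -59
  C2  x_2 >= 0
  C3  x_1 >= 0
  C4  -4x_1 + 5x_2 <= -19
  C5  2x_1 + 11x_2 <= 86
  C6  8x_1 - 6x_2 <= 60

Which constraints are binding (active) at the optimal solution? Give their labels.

Vertices and W = -4x_1 - 9x_2:
  (59/8, 0) → W = -59/2
  (6, 1) → W = -33
  (15/2, 0) → W = -30
  (93/8, 11/2) → W = -96

The maximum is at (59/8, 0). Substituting into each constraint, equality holds for C1 and C2; the remaining constraints have slack.

C1 and C2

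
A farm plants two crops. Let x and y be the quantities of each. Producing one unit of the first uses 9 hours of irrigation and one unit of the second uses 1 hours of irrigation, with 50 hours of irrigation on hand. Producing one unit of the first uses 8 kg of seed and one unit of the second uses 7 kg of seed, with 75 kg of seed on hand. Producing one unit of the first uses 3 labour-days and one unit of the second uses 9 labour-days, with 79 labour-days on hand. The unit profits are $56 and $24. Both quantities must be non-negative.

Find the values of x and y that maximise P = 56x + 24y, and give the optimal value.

x = 5, y = 5, maximum P = 400

Feasible corners and P = 56x + 24y:
  (0, 0) → P = 0
  (0, 79/9) → P = 632/3
  (50/9, 0) → P = 2800/9
  (5, 5) → P = 400
  (122/51, 407/51) → P = 16600/51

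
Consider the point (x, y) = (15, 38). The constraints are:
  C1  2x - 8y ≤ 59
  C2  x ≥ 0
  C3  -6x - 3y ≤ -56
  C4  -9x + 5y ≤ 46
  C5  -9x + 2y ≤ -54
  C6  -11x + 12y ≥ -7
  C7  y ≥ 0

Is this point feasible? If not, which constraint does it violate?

not feasible — violates C4

Constraint C4: -9x + 5y = 55, which is not ≤ 46. All other constraints are satisfied.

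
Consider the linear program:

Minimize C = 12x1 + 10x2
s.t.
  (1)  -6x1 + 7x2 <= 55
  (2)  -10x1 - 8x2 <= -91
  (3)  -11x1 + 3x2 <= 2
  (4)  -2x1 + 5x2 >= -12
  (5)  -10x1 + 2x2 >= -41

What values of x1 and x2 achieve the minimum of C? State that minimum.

Feasible corners and C = 12x1 + 10x2:
  (151/59, 593/59) → C = 7742/59
  (397/58, 398/29) → C = 6362/29
  (257/118, 1021/118) → C = 6647/59
  (51/10, 5) → C = 556/5

x1 = 51/10, x2 = 5, minimum C = 556/5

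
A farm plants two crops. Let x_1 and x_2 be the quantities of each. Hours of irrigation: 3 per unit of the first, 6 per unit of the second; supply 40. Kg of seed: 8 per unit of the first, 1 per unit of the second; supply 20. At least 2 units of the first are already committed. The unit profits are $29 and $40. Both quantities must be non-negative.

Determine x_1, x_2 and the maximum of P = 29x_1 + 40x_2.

x_1 = 2, x_2 = 4, maximum P = 218

Corner points and P = 29x_1 + 40x_2:
  (5/2, 0) → P = 145/2
  (2, 0) → P = 58
  (2, 4) → P = 218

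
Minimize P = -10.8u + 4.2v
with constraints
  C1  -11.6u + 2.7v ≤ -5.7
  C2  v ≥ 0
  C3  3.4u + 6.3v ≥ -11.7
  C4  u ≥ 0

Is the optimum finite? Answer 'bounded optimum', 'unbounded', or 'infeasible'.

From the feasible point (57/116, 0), moving in the direction (1, 0) keeps every constraint satisfied while P decreases without bound.

unbounded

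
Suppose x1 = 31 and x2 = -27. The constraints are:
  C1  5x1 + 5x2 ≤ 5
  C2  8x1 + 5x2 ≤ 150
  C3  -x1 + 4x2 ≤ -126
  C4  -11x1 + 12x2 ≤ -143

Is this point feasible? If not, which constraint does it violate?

Constraint C1: 5x1 + 5x2 = 20, which is not ≤ 5. All other constraints are satisfied.

not feasible — violates C1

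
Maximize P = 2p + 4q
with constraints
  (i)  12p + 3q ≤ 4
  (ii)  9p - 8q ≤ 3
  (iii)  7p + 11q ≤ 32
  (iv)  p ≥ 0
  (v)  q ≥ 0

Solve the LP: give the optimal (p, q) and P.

Corner points and P = 2p + 4q:
  (1/3, 0) → P = 2/3
  (0, 4/3) → P = 16/3
  (0, 0) → P = 0

At the optimal vertex, 12p + 3q = 4 and p = 0.
Solving simultaneously gives p = 0, q = 4/3.

p = 0, q = 4/3, maximum P = 16/3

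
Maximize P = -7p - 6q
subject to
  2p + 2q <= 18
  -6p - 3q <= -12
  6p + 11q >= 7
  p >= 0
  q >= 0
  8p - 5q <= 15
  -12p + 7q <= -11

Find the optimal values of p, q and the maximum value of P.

p = 35/18, q = 1/9, maximum P = -257/18

Extreme points and P = -7p - 6q:
  (60/13, 57/13) → P = -762/13
  (74/19, 97/19) → P = -1100/19
  (35/18, 1/9) → P = -257/18
  (3/2, 1) → P = -33/2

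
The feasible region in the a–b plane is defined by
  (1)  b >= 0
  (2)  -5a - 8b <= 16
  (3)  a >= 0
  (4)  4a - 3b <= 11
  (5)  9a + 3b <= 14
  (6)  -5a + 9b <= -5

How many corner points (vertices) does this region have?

3

Pairwise boundary intersections that survive every other constraint:
  (14/9, 0)
  (1, 0)
  (47/32, 25/96)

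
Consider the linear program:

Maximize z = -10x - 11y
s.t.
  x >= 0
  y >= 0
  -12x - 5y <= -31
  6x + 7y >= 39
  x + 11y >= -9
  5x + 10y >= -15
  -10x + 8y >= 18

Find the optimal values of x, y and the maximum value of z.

Corner points and z = -10x - 11y:
  (0, 31/5) → z = -341/5
  (11/27, 47/9) → z = -1661/27
  (93/59, 249/59) → z = -3669/59
The feasible region is unbounded (it extends along (0, 1), (4, 5)), but z strictly decreases along every unbounded feasible direction, so there is no improving ray and the maximum is attained at a vertex.

x = 11/27, y = 47/9, maximum z = -1661/27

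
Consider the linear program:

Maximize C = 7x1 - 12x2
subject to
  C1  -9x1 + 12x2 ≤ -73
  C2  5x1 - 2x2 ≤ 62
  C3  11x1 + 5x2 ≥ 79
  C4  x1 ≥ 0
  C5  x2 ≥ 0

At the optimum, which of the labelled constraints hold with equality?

C2 and C5

Extreme points and C = 7x1 - 12x2:
  (299/21, 193/42) → C = 935/21
  (73/9, 0) → C = 511/9
  (62/5, 0) → C = 434/5

The maximum is at (62/5, 0). Substituting into each constraint, equality holds for C2 and C5; the remaining constraints have slack.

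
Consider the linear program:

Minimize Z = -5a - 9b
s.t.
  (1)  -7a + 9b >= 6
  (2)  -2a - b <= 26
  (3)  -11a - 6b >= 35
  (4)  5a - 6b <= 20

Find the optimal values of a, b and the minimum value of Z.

The optimum lies where -2a - b = 26 and -11a - 6b = 35.
Solving simultaneously gives a = -121, b = 216.

a = -121, b = 216, minimum Z = -1339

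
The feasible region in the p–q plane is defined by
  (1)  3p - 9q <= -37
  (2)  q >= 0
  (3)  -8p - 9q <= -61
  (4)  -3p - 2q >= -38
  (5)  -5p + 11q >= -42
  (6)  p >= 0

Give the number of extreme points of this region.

4

Of the 15 pairwise boundary intersections, those satisfying every inequality are:
  (24/11, 479/99)
  (268/33, 75/11)
  (0, 61/9)
  (0, 19)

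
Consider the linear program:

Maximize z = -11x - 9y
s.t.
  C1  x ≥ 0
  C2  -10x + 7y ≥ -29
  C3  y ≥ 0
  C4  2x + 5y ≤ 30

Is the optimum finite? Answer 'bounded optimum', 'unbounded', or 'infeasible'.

Feasible corners and z = -11x - 9y:
  (0, 0) → z = 0
  (0, 6) → z = -54
  (29/10, 0) → z = -319/10
  (355/64, 121/32) → z = -6083/64
The feasible region has finitely many vertices and no improving ray; the maximum is 0 at (0, 0).

bounded optimum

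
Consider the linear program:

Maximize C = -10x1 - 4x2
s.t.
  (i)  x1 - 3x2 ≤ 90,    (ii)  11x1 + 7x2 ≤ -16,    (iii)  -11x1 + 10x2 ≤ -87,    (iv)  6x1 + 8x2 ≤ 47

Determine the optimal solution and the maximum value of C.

Corner points and C = -10x1 - 4x2:
  (291/20, -503/20) → C = -449/10
  (-639/23, -903/23) → C = 10002/23
  (449/187, -103/17) → C = 42/187

x1 = -639/23, x2 = -903/23, maximum C = 10002/23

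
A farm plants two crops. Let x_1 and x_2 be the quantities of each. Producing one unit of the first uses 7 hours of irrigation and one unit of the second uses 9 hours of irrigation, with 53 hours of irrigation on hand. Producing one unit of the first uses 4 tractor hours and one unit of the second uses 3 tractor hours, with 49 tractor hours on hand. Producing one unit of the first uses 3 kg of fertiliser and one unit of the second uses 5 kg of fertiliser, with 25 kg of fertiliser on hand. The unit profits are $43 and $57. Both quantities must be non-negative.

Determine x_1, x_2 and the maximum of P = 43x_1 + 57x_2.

x_1 = 5, x_2 = 2, maximum P = 329

Feasible corners and P = 43x_1 + 57x_2:
  (0, 0) → P = 0
  (0, 5) → P = 285
  (53/7, 0) → P = 2279/7
  (5, 2) → P = 329

The binding constraints are 7x_1 + 9x_2 = 53 and 3x_1 + 5x_2 = 25.
Solving simultaneously gives x_1 = 5, x_2 = 2.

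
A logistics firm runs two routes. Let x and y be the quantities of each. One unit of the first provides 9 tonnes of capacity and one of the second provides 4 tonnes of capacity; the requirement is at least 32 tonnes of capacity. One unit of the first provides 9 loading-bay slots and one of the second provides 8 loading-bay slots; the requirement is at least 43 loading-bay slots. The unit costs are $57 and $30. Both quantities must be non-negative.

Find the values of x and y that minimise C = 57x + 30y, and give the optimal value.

The feasible region is unbounded (it extends along (0, 1), (1, 0)), but C strictly increases along every unbounded feasible direction, so there is no improving ray and the minimum is attained at a vertex.

x = 7/3, y = 11/4, minimum C = 431/2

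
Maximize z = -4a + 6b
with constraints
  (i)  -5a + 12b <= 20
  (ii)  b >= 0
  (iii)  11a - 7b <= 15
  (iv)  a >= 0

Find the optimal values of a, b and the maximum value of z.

Corner points and z = -4a + 6b:
  (320/97, 295/97) → z = 490/97
  (0, 5/3) → z = 10
  (15/11, 0) → z = -60/11
  (0, 0) → z = 0

a = 0, b = 5/3, maximum z = 10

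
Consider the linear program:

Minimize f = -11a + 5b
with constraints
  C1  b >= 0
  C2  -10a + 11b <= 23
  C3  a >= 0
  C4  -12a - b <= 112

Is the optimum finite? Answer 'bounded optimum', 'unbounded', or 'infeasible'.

From the feasible point (0, 0), moving in the direction (11, 10) keeps every constraint satisfied while f decreases without bound.

unbounded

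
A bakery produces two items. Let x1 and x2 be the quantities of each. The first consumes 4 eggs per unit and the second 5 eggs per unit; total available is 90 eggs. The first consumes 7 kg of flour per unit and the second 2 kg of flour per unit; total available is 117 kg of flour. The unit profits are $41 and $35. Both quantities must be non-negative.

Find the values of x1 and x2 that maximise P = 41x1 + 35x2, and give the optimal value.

The optimum lies where 4x1 + 5x2 = 90 and 7x1 + 2x2 = 117.
Solving simultaneously gives x1 = 15, x2 = 6.

x1 = 15, x2 = 6, maximum P = 825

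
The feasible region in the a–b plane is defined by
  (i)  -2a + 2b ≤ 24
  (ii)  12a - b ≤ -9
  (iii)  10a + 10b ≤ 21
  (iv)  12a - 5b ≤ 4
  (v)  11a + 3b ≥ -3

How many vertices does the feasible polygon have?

Intersecting each pair of boundary lines and keeping only the points that satisfy every inequality leaves:
  (-69/130, 171/65)
  (-30/47, 63/47)
  (-93/80, 261/80)

3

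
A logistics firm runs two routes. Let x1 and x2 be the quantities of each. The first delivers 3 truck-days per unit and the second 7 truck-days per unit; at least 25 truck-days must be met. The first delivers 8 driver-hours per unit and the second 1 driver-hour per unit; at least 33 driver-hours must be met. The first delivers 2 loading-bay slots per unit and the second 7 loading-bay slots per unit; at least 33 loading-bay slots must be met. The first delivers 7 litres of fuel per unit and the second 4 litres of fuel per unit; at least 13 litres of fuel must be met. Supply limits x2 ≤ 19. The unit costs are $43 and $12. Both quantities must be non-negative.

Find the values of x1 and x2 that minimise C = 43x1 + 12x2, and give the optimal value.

Corner points and C = 43x1 + 12x2:
  (33/2, 0) → C = 1419/2
  (11/3, 11/3) → C = 605/3
  (7/4, 19) → C = 1213/4
The feasible region is unbounded (it extends along (1, 0)), but C strictly increases along every unbounded feasible direction, so there is no improving ray and the minimum is attained at a vertex.

At the optimal vertex, 8x1 + x2 = 33 and 2x1 + 7x2 = 33.
Solving simultaneously gives x1 = 11/3, x2 = 11/3.

x1 = 11/3, x2 = 11/3, minimum C = 605/3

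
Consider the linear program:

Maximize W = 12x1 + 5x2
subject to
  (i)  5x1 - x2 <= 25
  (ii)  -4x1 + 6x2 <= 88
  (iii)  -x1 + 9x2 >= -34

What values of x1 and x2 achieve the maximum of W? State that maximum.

Feasible corners and W = 12x1 + 5x2:
  (119/13, 270/13) → W = 2778/13
  (191/44, -145/44) → W = 1567/44
  (-166/5, -112/15) → W = -6536/15

x1 = 119/13, x2 = 270/13, maximum W = 2778/13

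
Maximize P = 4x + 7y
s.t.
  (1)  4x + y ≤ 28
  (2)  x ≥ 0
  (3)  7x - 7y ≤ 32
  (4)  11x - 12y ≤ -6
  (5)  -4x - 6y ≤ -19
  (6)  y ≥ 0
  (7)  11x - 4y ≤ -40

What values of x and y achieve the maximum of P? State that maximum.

Corner points and P = 4x + 7y:
  (0, 28) → P = 196
  (8/3, 52/3) → P = 132
  (0, 10) → P = 70

The binding constraints are 4x + y = 28 and x = 0.
Solving simultaneously gives x = 0, y = 28.

x = 0, y = 28, maximum P = 196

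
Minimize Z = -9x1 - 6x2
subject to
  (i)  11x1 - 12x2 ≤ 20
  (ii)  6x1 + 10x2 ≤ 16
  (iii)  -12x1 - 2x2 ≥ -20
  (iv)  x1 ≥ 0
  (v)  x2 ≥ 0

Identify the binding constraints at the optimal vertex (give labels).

Corner points and Z = -9x1 - 6x2:
  (14/9, 2/3) → Z = -18
  (0, 8/5) → Z = -48/5
  (5/3, 0) → Z = -15
  (0, 0) → Z = 0

The minimum is at (14/9, 2/3). Substituting into each constraint, equality holds for (ii) and (iii); the remaining constraints have slack.

(ii) and (iii)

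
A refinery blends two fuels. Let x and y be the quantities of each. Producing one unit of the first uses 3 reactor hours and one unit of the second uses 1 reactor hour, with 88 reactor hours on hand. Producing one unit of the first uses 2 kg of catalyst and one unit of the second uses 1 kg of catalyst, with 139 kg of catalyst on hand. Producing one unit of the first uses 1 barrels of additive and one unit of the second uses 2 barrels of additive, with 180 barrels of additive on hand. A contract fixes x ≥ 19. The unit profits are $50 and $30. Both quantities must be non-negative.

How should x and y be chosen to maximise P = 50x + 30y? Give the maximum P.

x = 19, y = 31, maximum P = 1880

Extreme points and P = 50x + 30y:
  (88/3, 0) → P = 4400/3
  (19, 0) → P = 950
  (19, 31) → P = 1880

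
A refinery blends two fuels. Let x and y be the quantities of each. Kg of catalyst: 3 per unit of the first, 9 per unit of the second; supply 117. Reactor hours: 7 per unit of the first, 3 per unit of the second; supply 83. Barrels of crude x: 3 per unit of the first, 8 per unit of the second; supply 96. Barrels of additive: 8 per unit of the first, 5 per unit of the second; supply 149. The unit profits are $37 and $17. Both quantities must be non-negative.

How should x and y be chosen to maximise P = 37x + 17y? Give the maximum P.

x = 8, y = 9, maximum P = 449

The optimum lies where 7x + 3y = 83 and 3x + 8y = 96.
Solving simultaneously gives x = 8, y = 9.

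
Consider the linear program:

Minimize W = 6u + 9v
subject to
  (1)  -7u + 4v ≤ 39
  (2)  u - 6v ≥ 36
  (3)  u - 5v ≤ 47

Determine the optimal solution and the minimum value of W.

u = -383/31, v = -368/31, minimum W = -5610/31

Feasible corners and W = 6u + 9v:
  (-189/19, -291/38) → W = -4887/38
  (-383/31, -368/31) → W = -5610/31
  (102, 11) → W = 711

At the optimal vertex, -7u + 4v = 39 and u - 5v = 47.
Solving simultaneously gives u = -383/31, v = -368/31.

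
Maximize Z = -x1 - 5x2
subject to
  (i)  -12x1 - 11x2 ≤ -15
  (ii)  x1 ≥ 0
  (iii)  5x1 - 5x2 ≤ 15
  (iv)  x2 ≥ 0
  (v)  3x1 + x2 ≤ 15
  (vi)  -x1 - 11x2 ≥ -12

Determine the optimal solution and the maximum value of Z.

x1 = 5/4, x2 = 0, maximum Z = -5/4

Vertices and Z = -x1 - 5x2:
  (5/4, 0) → Z = -5/4
  (3/11, 129/121) → Z = -678/121
  (3, 0) → Z = -3
  (15/4, 3/4) → Z = -15/2

The binding constraints are -12x1 - 11x2 = -15 and x2 = 0.
Solving simultaneously gives x1 = 5/4, x2 = 0.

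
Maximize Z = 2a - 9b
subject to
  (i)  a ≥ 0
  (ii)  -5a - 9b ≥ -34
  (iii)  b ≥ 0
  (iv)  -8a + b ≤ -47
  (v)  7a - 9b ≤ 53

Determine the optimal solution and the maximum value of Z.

Vertices and Z = 2a - 9b:
  (34/5, 0) → Z = 68/5
  (457/77, 37/77) → Z = 83/11
  (47/8, 0) → Z = 47/4

a = 34/5, b = 0, maximum Z = 68/5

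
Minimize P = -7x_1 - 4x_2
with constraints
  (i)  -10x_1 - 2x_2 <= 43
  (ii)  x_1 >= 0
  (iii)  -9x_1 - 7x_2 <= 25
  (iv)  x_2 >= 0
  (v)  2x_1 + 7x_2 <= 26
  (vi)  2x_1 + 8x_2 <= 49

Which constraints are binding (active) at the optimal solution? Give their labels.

(iv) and (v)

Vertices and P = -7x_1 - 4x_2:
  (0, 0) → P = 0
  (0, 26/7) → P = -104/7
  (13, 0) → P = -91

The minimum is at (13, 0). Substituting into each constraint, equality holds for (iv) and (v); the remaining constraints have slack.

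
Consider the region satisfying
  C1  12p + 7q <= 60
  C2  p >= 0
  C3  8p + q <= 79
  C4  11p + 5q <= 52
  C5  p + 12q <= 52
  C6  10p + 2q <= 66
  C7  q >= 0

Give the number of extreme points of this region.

The feasible vertices (each the meet of two boundaries and inside every other half-plane) are:
  (64/17, 36/17)
  (356/137, 564/137)
  (0, 13/3)
  (0, 0)
  (52/11, 0)

5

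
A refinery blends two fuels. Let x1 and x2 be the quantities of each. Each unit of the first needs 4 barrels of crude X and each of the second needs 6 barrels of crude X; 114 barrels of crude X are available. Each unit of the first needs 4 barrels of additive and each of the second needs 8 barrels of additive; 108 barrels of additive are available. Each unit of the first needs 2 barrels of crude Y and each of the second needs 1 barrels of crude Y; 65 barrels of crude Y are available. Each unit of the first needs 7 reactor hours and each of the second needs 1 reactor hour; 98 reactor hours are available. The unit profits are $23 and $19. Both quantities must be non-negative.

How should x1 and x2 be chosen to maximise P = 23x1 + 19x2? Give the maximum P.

x1 = 13, x2 = 7, maximum P = 432

Vertices and P = 23x1 + 19x2:
  (0, 0) → P = 0
  (0, 27/2) → P = 513/2
  (14, 0) → P = 322
  (13, 7) → P = 432

The binding constraints are 4x1 + 8x2 = 108 and 7x1 + x2 = 98.
Solving simultaneously gives x1 = 13, x2 = 7.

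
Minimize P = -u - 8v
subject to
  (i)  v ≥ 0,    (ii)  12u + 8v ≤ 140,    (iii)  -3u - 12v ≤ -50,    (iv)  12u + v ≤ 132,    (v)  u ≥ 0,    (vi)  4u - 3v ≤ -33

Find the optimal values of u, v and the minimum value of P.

u = 0, v = 35/2, minimum P = -140

Extreme points and P = -u - 8v:
  (0, 35/2) → P = -140
  (39/17, 239/17) → P = -1951/17
  (0, 11) → P = -88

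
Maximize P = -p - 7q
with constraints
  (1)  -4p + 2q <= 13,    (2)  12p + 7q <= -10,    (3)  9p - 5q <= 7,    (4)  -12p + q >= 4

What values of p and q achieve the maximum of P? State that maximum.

Feasible corners and P = -p - 7q:
  (-111/52, 29/13) → P = -701/52
  (-79/2, -145/2) → P = 547
  (-19/48, -3/4) → P = 271/48
  (-9/17, -40/17) → P = 17

p = -79/2, q = -145/2, maximum P = 547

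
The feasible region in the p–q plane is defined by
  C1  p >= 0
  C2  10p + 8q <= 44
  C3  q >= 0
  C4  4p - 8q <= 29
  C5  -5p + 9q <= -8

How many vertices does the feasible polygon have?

3

Intersecting each pair of boundary lines and keeping only the points that satisfy every inequality leaves:
  (22/5, 0)
  (46/13, 14/13)
  (8/5, 0)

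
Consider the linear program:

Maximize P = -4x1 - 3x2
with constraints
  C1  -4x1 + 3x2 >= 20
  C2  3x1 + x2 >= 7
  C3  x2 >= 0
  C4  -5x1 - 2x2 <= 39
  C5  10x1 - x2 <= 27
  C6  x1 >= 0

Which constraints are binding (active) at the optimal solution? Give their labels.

C1 and C2

Vertices and P = -4x1 - 3x2:
  (1/13, 88/13) → P = -268/13
  (101/26, 154/13) → P = -664/13
  (0, 7) → P = -21
The feasible region is unbounded (it extends along (0, 1), (1, 10)), but P strictly decreases along every unbounded feasible direction, so there is no improving ray and the maximum is attained at a vertex.

The maximum is at (1/13, 88/13). Substituting into each constraint, equality holds for C1 and C2; the remaining constraints have slack.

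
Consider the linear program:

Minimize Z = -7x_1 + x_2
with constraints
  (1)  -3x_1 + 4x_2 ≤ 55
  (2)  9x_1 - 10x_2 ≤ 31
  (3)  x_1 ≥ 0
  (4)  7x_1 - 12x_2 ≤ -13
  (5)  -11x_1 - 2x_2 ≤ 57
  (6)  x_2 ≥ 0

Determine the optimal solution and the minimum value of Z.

x_1 = 337/3, x_2 = 98, minimum Z = -2065/3

The optimum lies where -3x_1 + 4x_2 = 55 and 9x_1 - 10x_2 = 31.
Solving simultaneously gives x_1 = 337/3, x_2 = 98.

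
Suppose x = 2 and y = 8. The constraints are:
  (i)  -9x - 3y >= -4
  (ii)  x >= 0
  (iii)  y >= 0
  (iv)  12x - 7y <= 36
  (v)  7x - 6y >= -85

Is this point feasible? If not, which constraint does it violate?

not feasible — violates (i)

Constraint (i): -9x - 3y = -42, which is not ≥ -4. All other constraints are satisfied.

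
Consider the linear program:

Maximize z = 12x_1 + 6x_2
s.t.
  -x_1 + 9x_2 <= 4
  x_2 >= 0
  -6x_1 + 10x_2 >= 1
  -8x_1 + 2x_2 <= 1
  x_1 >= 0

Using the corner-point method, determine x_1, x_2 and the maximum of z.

x_1 = 31/44, x_2 = 23/44, maximum z = 255/22

Corner points and z = 12x_1 + 6x_2:
  (31/44, 23/44) → z = 255/22
  (0, 4/9) → z = 8/3
  (0, 1/10) → z = 3/5

At the optimal vertex, -x_1 + 9x_2 = 4 and -6x_1 + 10x_2 = 1.
Solving simultaneously gives x_1 = 31/44, x_2 = 23/44.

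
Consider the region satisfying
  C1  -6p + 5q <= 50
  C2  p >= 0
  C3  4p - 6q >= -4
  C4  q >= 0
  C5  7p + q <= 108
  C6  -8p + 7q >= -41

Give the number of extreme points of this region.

4

The feasible vertices (each the meet of two boundaries and inside every other half-plane) are:
  (0, 2/3)
  (0, 0)
  (137/10, 49/5)
  (41/8, 0)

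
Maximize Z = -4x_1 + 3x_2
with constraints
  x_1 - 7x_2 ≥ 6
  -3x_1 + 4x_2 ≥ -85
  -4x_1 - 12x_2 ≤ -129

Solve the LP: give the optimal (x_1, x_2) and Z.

x_1 = 195/8, x_2 = 21/8, maximum Z = -717/8

At the optimal vertex, x_1 - 7x_2 = 6 and -4x_1 - 12x_2 = -129.
Solving simultaneously gives x_1 = 195/8, x_2 = 21/8.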